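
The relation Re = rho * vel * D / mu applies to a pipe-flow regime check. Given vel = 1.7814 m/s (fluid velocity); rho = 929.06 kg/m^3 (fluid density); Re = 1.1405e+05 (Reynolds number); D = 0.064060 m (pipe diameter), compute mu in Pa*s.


mu = rho * vel * D / Re
mu = 929.06 * 1.7814 * 0.064060 / 1.1405e+05
mu = 0.00092960 Pa*s


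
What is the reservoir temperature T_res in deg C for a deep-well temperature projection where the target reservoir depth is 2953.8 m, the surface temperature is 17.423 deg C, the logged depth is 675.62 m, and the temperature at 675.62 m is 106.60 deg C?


Step 1: grad = (T_d1 - T_surf)/d1 * 1000 = (106.6 - 17.423)/675.62 * 1000 = 131.9928 deg C/km
Step 2: T_res = T_surf + grad*d2/1000 = 17.423 + 131.9928*2953.8/1000 = 407.30 deg C
T_res = 407.30 deg C


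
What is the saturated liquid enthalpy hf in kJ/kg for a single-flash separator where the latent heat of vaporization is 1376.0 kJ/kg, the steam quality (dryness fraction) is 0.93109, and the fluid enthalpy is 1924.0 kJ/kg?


hf = h - x * hfg
hf = 1924.0 - 0.93109 * 1376.0
hf = 642.82 kJ/kg


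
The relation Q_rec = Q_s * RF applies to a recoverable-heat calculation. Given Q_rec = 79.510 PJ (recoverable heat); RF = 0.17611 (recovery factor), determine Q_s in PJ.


Q_s = Q_rec / RF
Q_s = 79.510 / 0.17611
Q_s = 451.48 PJ


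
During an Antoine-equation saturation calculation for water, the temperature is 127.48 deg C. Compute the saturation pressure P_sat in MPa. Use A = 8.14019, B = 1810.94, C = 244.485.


P_sat = 10^(A - B/(C + T)) / 760 * 0.101325
P_sat = 10^(8.14019 - 1810.94/(244.485 + 127.48)) / 760 * 0.101325
P_sat = 0.24918 MPa


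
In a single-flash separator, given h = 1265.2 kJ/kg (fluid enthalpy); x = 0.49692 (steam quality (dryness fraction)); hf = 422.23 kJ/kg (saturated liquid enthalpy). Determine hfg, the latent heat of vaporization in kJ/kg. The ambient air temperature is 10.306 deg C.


hfg = (h - hf) / x
hfg = (1265.2 - 422.23) / 0.49692
hfg = 1696.4 kJ/kg


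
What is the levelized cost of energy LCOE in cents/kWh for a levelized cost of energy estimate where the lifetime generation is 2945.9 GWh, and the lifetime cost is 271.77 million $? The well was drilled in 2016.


LCOE = C_tot / E_tot * 100
LCOE = 271.77 / 2945.9 * 100
LCOE = 9.2254 cents/kWh


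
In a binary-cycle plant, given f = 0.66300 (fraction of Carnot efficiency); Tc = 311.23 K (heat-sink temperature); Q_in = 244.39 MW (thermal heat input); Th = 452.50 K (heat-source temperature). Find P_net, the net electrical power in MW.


Step 1: eta = (1 - Tc/Th)*f = (1 - 311.23/452.5)*0.663 = 0.2069879
Step 2: P_net = eta * Q_in = 0.2069879 * 244.39 = 50.586 MW
P_net = 50.586 MW


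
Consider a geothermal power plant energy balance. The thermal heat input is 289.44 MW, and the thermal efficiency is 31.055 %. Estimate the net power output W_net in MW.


W_net = eta / 100 * Q_in
W_net = 31.055 / 100 * 289.44
W_net = 89.886 MW


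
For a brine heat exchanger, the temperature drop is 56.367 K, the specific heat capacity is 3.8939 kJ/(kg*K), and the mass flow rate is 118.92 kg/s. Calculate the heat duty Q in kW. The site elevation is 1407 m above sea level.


Q = mdot * cp * dT / 1000
Q = 118.92 * 3.8939 * 56.367 / 1000
Q = 26.10145 MW
Convert: 26.10145 MW * 1000.0 = 26101 kW
Q = 26101 kW


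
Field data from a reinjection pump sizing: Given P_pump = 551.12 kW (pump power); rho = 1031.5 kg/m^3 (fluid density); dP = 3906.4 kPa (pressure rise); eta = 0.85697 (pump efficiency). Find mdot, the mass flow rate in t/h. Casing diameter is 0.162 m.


mdot = P_pump * rho * eta / dP
mdot = 551.12 * 1031.5 * 0.85697 / 3906.4
mdot = 124.7109 kg/s
Convert: 124.7109 kg/s * 3.6 = 448.96 t/h
mdot = 448.96 t/h


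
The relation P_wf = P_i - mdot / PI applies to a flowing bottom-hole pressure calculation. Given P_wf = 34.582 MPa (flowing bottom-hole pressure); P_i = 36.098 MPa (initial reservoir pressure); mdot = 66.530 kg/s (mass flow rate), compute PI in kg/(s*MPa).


PI = mdot / (P_i - P_wf)
PI = 66.530 / (36.098 - 34.582)
PI = 43.885 kg/(s*MPa)


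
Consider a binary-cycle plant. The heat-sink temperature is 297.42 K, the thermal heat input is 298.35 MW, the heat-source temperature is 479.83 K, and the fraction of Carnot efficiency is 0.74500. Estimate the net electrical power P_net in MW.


Step 1: eta = (1 - Tc/Th)*f = (1 - 297.42/479.83)*0.745 = 0.2832158
Step 2: P_net = eta * Q_in = 0.2832158 * 298.35 = 84.497 MW
P_net = 84.497 MW


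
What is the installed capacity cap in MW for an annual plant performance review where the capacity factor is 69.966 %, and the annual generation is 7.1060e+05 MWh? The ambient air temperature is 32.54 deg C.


cap = E_a / (CF/100 * 8760)
cap = 7.1060e+05 / (69.966/100 * 8760)
cap = 115.94 MW


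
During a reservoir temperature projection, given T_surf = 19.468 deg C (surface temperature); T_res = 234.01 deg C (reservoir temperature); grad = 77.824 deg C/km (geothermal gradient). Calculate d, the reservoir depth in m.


d = (T_res - T_surf) / grad * 1000
d = (234.01 - 19.468) / 77.824 * 1000
d = 2756.8 m


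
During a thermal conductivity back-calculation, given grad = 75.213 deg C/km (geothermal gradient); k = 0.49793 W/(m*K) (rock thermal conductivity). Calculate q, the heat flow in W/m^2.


q = k * grad / 1000
q = 0.49793 * 75.213 / 1000
q = 0.037451 W/m^2


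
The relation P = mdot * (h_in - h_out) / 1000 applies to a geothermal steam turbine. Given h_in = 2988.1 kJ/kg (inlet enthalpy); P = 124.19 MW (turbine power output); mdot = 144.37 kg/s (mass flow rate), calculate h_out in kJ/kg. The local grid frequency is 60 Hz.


h_out = h_in - P * 1000 / mdot
h_out = 2988.1 - 124.19 * 1000 / 144.37
h_out = 2127.9 kJ/kg


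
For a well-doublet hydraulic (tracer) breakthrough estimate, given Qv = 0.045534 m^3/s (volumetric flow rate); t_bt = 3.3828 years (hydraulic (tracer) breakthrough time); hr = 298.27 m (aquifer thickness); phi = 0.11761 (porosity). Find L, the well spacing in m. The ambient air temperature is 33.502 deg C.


L = sqrt(t_bt*365.25*86400*3*Qv / (pi*hr*phi))
L = sqrt(3.3828*365.25*86400*3*0.045534 / (pi*298.27*0.11761))
L = 363.76 m


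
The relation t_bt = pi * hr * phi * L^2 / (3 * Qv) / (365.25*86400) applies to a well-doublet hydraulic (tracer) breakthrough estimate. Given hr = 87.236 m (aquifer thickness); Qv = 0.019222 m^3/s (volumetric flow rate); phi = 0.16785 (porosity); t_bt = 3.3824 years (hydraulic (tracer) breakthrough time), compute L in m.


L = sqrt(t_bt*365.25*86400*3*Qv / (pi*hr*phi))
L = sqrt(3.3824*365.25*86400*3*0.019222 / (pi*87.236*0.16785))
L = 365.80 m


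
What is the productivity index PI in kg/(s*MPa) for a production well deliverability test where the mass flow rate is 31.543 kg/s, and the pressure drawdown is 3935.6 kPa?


PI = mdot * 1000 / dP
PI = 31.543 * 1000 / 3935.6
PI = 8.0148 kg/(s*MPa)


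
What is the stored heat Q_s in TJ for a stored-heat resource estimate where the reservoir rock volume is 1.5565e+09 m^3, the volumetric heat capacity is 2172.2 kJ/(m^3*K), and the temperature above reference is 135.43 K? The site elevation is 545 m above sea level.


Q_s = Vr * rhoc * dT / 1e12
Q_s = 1.5565e+09 * 2172.2 * 135.43 / 1e12
Q_s = 457.8928 PJ
Convert: 457.8928 PJ * 1000.0 = 4.5789e+05 TJ
Q_s = 4.5789e+05 TJ


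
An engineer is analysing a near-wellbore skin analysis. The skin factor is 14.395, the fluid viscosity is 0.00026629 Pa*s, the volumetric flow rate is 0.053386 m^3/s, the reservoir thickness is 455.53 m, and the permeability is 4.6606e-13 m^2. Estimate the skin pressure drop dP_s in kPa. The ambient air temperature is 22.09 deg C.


dP_s = S * q * mu / (2*pi*k*hr) / 1000
dP_s = 14.395 * 0.053386 * 0.00026629 / (2*pi*4.6606e-13*455.53) / 1000
dP_s = 153.41 kPa


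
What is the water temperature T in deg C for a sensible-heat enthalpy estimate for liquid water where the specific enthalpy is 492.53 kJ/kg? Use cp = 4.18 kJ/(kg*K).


T = h / cp
T = 492.53 / 4.18
T = 117.83 deg C


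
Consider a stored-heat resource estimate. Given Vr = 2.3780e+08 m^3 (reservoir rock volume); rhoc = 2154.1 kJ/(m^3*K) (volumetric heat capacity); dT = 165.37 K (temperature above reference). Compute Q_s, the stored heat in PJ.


Q_s = Vr * rhoc * dT / 1e12
Q_s = 2.3780e+08 * 2154.1 * 165.37 / 1e12
Q_s = 84.710 PJ


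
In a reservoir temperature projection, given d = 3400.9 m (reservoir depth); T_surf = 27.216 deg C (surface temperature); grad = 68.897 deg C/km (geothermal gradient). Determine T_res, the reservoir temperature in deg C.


T_res = T_surf + grad * d / 1000
T_res = 27.216 + 68.897 * 3400.9 / 1000
T_res = 261.53 deg C


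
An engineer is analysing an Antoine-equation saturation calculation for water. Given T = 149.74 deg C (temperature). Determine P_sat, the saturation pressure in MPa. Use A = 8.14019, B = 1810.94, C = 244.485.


P_sat = 10^(A - B/(C + T)) / 760 * 0.101325
P_sat = 10^(8.14019 - 1810.94/(244.485 + 149.74)) / 760 * 0.101325
P_sat = 0.46927 MPa


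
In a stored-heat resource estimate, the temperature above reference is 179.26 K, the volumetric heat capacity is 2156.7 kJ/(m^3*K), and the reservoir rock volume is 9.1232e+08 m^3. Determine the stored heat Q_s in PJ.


Q_s = Vr * rhoc * dT / 1e12
Q_s = 9.1232e+08 * 2156.7 * 179.26 / 1e12
Q_s = 352.71 PJ


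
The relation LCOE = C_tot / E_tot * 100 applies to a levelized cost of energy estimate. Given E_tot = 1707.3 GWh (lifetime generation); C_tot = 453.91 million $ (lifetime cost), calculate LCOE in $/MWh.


LCOE = C_tot / E_tot * 100
LCOE = 453.91 / 1707.3 * 100
LCOE = 26.58642 cents/kWh
Convert: 26.58642 cents/kWh * 10.0 = 265.86 $/MWh
LCOE = 265.86 $/MWh


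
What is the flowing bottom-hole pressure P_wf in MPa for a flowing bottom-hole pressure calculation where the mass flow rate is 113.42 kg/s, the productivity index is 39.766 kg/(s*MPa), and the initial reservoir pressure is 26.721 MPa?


P_wf = P_i - mdot / PI
P_wf = 26.721 - 113.42 / 39.766
P_wf = 23.869 MPa


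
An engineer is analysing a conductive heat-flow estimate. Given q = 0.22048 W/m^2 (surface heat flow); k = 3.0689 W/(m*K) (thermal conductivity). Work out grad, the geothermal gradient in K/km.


grad = q * 1000 / k
grad = 0.22048 * 1000 / 3.0689
grad = 71.84333 deg C/km
Convert: 71.84333 deg C/km * 1.0 = 71.843 K/km
grad = 71.843 K/km


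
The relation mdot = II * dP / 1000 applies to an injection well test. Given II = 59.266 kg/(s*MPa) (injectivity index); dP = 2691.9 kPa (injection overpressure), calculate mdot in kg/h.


mdot = II * dP / 1000
mdot = 59.266 * 2691.9 / 1000
mdot = 159.5381 kg/s
Convert: 159.5381 kg/s * 3600.0 = 5.7434e+05 kg/h
mdot = 5.7434e+05 kg/h


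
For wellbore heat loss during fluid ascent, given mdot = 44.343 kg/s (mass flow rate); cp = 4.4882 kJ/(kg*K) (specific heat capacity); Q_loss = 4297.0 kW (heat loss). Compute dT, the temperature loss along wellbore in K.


dT = Q_loss / (mdot * cp)
dT = 4297.0 / (44.343 * 4.4882)
dT = 21.591 K


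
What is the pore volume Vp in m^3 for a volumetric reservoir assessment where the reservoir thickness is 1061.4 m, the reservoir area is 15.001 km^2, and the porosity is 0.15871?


Vp = A * 1e6 * hr * phi
Vp = 15.001 * 1e6 * 1061.4 * 0.15871
Vp = 2.5270e+09 m^3


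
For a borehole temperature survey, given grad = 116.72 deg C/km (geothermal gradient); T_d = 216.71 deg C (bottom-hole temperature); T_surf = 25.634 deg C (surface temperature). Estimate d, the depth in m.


d = (T_d - T_surf) / grad * 1000
d = (216.71 - 25.634) / 116.72 * 1000
d = 1637.0 m


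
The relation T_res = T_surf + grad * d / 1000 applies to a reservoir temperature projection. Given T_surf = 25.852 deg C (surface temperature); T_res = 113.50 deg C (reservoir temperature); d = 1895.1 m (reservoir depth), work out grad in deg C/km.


grad = (T_res - T_surf) / d * 1000
grad = (113.50 - 25.852) / 1895.1 * 1000
grad = 46.250 deg C/km


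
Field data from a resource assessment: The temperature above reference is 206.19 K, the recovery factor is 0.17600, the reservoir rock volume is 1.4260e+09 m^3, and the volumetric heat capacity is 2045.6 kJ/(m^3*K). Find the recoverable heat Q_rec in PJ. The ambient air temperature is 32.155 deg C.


Step 1: Q_s = Vr*rhoc*dT/1e12 = 1.4260e+09*2045.6*206.19/1e12 = 601.4615 PJ
Step 2: Q_rec = Q_s * RF = 601.4615 * 0.176 = 105.86 PJ
Q_rec = 105.86 PJ


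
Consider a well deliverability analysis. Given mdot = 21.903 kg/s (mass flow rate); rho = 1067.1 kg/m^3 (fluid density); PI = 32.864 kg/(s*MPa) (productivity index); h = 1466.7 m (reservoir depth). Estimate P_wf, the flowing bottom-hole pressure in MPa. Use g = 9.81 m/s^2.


Step 1: P_i = rho*g*h/1e6 = 1067.1*9.81*1466.7/1e6 = 15.35378 MPa
Step 2: P_wf = P_i - mdot/PI = 15.35378 - 21.903/32.864 = 14.687 MPa
P_wf = 14.687 MPa


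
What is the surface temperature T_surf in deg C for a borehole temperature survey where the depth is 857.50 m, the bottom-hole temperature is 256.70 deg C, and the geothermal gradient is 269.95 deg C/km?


T_surf = T_d - grad * d / 1000
T_surf = 256.70 - 269.95 * 857.50 / 1000
T_surf = 25.218 deg C


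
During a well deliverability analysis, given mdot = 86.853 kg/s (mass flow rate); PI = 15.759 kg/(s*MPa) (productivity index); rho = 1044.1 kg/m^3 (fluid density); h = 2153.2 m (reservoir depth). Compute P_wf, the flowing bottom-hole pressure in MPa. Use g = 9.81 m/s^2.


Step 1: P_i = rho*g*h/1e6 = 1044.1*9.81*2153.2/1e6 = 22.05441 MPa
Step 2: P_wf = P_i - mdot/PI = 22.05441 - 86.853/15.759 = 16.543 MPa
P_wf = 16.543 MPa


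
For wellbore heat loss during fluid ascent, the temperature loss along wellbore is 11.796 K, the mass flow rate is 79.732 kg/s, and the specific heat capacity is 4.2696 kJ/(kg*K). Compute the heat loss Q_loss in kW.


Q_loss = mdot * cp * dT
Q_loss = 79.732 * 4.2696 * 11.796
Q_loss = 4015.6 kW


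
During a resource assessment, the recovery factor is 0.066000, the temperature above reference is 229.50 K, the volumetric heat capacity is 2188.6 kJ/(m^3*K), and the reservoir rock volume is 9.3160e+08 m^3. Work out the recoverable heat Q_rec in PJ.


Step 1: Q_s = Vr*rhoc*dT/1e12 = 9.3160e+08*2188.6*229.5/1e12 = 467.9275 PJ
Step 2: Q_rec = Q_s * RF = 467.9275 * 0.066 = 30.883 PJ
Q_rec = 30.883 PJ


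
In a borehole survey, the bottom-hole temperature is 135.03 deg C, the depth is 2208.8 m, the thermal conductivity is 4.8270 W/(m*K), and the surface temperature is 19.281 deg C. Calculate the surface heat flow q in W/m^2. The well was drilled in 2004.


Step 1: grad = (T_d - T_surf)/d * 1000 = (135.03 - 19.281)/2208.8 * 1000 = 52.40357 deg C/km
Step 2: q = k * grad / 1000 = 4.827 * 52.40357 / 1000 = 0.25295 W/m^2
q = 0.25295 W/m^2


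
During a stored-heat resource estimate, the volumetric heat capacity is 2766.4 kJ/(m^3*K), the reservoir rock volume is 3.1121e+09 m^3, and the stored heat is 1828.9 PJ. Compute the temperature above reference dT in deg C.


dT = Q_s * 1e12 / (Vr * rhoc)
dT = 1828.9 * 1e12 / (3.1121e+09 * 2766.4)
dT = 212.4327 K
Convert (temperature difference, 1 K = 1 deg C): 212.4327 K = 212.4327 deg C
dT = 212.43 deg C


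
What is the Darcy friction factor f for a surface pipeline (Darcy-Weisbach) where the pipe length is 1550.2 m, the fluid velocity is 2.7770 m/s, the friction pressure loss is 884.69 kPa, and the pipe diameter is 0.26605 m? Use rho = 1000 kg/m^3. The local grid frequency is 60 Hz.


f = dP*1000 / ((L/D)*(rho*vel^2/2))
f = 884.69*1000 / ((1550.2/0.26605)*(1000*2.7770^2/2))
f = 0.039377


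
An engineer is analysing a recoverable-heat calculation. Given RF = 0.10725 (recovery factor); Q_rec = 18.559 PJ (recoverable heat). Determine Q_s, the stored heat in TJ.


Q_s = Q_rec / RF
Q_s = 18.559 / 0.10725
Q_s = 173.0443 PJ
Convert: 173.0443 PJ * 1000.0 = 1.7304e+05 TJ
Q_s = 1.7304e+05 TJ


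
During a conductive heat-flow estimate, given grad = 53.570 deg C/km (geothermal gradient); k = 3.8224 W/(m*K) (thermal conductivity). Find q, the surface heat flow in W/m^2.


q = k * grad / 1000
q = 3.8224 * 53.570 / 1000
q = 0.20477 W/m^2


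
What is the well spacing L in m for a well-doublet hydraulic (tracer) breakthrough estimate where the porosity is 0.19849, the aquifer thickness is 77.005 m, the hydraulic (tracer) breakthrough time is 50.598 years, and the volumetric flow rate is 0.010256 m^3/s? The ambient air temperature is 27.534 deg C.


L = sqrt(t_bt*365.25*86400*3*Qv / (pi*hr*phi))
L = sqrt(50.598*365.25*86400*3*0.010256 / (pi*77.005*0.19849))
L = 1011.5 m


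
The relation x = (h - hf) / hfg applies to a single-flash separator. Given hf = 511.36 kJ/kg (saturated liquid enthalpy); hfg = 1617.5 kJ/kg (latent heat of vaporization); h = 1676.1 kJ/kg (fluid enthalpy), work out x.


x = (h - hf) / hfg
x = (1676.1 - 511.36) / 1617.5
x = 0.72009


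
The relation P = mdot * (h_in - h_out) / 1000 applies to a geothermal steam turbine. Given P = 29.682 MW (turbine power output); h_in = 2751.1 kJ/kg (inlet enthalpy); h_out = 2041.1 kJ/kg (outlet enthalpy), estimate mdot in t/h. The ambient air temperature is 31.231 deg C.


mdot = P * 1000 / (h_in - h_out)
mdot = 29.682 * 1000 / (2751.1 - 2041.1)
mdot = 41.80563 kg/s
Convert: 41.80563 kg/s * 3.6 = 150.50 t/h
mdot = 150.50 t/h


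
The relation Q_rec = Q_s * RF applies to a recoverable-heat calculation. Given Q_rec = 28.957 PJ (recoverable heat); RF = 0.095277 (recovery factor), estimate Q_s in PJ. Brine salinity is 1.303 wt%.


Q_s = Q_rec / RF
Q_s = 28.957 / 0.095277
Q_s = 303.92 PJ


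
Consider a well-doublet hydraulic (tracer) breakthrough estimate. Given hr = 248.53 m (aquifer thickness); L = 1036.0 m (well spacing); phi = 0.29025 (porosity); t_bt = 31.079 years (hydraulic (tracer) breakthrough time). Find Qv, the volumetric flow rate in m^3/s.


Qv = pi*hr*phi*L^2 / (3*t_bt*365.25*86400)
Qv = pi*248.53*0.29025*1036.0^2 / (3*31.079*365.25*86400)
Qv = 0.082666 m^3/s


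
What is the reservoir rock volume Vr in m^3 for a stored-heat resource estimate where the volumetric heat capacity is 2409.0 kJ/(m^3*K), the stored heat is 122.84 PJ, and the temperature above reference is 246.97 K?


Vr = Q_s * 1e12 / (rhoc * dT)
Vr = 122.84 * 1e12 / (2409.0 * 246.97)
Vr = 2.0647e+08 m^3


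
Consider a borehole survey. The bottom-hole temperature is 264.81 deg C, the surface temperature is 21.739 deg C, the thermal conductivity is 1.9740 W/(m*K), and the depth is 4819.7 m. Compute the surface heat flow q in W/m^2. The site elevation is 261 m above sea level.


Step 1: grad = (T_d - T_surf)/d * 1000 = (264.81 - 21.739)/4819.7 * 1000 = 50.43281 deg C/km
Step 2: q = k * grad / 1000 = 1.974 * 50.43281 / 1000 = 0.099554 W/m^2
q = 0.099554 W/m^2


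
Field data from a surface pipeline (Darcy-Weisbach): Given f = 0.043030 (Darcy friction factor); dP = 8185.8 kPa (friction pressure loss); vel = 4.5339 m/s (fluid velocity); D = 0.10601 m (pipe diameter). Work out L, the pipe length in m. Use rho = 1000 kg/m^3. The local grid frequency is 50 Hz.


L = dP*1000*D / (f*rho*vel^2/2)
L = 8185.8*1000*0.10601 / (0.043030*1000*4.5339^2/2)
L = 1962.1 m


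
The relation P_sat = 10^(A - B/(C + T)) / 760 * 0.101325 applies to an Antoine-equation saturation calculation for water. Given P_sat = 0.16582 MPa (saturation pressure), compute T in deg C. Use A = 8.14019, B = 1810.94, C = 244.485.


T = B / (A - log10(P_sat * 760 / 0.101325)) - C
T = 1810.94 / (8.14019 - log10(0.16582 * 760 / 0.101325)) - 244.485
T = 114.44 deg C


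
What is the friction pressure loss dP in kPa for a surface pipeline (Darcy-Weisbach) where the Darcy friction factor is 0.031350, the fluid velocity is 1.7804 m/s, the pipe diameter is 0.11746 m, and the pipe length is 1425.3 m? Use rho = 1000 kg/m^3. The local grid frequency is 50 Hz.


dP = f * (L/D) * (rho*vel^2/2) / 1000
dP = 0.031350 * (1425.3/0.11746) * (1000*1.7804^2/2) / 1000
dP = 602.92 kPa


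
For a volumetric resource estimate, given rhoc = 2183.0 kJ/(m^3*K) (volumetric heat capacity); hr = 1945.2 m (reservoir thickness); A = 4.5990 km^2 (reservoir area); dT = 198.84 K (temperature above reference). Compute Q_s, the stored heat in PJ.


Step 1: Vr = A*1e6*hr = 4.599*1e6*1945.2 = 8.945975e+09 m^3
Step 2: Q_s = Vr*rhoc*dT/1e12 = 8.945975e+09*2183.0*198.84/1e12 = 3883.2 PJ
Q_s = 3883.2 PJ


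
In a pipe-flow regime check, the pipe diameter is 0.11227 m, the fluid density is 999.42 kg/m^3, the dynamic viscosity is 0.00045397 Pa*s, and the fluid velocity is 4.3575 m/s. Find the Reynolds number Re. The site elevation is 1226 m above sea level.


Re = rho * vel * D / mu
Re = 999.42 * 4.3575 * 0.11227 / 0.00045397
Re = 1.0770e+06


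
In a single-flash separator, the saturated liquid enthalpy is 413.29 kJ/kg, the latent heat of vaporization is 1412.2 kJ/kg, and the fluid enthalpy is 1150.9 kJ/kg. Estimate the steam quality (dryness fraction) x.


x = (h - hf) / hfg
x = (1150.9 - 413.29) / 1412.2
x = 0.52231


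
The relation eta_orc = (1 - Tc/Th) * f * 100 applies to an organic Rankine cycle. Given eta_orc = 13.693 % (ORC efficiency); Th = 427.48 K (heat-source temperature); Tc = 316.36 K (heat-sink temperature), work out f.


f = (eta_orc/100) / (1 - Tc/Th)
f = (13.693/100) / (1 - 316.36/427.48)
f = 0.52677


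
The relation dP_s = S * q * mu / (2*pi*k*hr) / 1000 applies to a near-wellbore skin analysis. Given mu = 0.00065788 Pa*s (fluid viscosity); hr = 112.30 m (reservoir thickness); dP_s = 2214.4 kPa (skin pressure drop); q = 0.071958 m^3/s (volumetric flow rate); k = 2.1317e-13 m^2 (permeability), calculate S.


S = dP_s * 1000 * 2*pi*k*hr / (q*mu)
S = 2214.4 * 1000 * 2*pi*2.1317e-13*112.30 / (0.071958*0.00065788)
S = 7.0358


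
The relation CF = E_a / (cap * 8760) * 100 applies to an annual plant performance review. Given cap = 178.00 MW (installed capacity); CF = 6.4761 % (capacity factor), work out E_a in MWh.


E_a = CF / 100 * cap * 8760
E_a = 6.4761 / 100 * 178.00 * 8760
E_a = 1.0098e+05 MWh


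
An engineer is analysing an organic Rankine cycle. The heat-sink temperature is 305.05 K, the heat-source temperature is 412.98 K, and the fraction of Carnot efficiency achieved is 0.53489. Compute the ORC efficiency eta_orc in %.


eta_orc = (1 - Tc/Th) * f * 100
eta_orc = (1 - 305.05/412.98) * 0.53489 * 100
eta_orc = 13.979 %


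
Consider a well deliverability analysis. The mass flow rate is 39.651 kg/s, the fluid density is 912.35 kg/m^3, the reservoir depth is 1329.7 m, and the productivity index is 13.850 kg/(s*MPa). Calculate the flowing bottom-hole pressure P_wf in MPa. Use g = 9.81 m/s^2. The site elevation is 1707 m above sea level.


Step 1: P_i = rho*g*h/1e6 = 912.35*9.81*1329.7/1e6 = 11.90102 MPa
Step 2: P_wf = P_i - mdot/PI = 11.90102 - 39.651/13.85 = 9.0381 MPa
P_wf = 9.0381 MPa


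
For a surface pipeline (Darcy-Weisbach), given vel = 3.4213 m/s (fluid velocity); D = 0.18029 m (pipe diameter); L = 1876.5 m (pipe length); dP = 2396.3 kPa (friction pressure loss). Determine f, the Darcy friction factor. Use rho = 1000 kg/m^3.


f = dP*1000 / ((L/D)*(rho*vel^2/2))
f = 2396.3*1000 / ((1876.5/0.18029)*(1000*3.4213^2/2))
f = 0.039338


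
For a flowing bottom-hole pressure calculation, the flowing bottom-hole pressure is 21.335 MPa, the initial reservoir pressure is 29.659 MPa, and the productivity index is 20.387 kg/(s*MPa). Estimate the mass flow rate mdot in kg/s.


mdot = (P_i - P_wf) * PI
mdot = (29.659 - 21.335) * 20.387
mdot = 169.70 kg/s


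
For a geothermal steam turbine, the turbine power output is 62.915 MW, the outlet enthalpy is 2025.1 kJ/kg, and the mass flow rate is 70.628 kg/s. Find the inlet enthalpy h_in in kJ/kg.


h_in = h_out + P * 1000 / mdot
h_in = 2025.1 + 62.915 * 1000 / 70.628
h_in = 2915.9 kJ/kg


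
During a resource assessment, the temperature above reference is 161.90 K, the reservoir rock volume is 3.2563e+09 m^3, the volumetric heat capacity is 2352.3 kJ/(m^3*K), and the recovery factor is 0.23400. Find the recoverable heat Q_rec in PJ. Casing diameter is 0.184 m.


Step 1: Q_s = Vr*rhoc*dT/1e12 = 3.2563e+09*2352.3*161.9/1e12 = 1240.121 PJ
Step 2: Q_rec = Q_s * RF = 1240.121 * 0.234 = 290.19 PJ
Q_rec = 290.19 PJ


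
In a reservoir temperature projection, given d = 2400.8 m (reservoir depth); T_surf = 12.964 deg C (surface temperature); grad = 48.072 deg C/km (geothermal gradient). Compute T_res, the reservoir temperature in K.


T_res = T_surf + grad * d / 1000
T_res = 12.964 + 48.072 * 2400.8 / 1000
T_res = 128.3753 deg C
Convert to K: 128.3753 + 273.15 = 401.53 K
T_res = 401.53 K


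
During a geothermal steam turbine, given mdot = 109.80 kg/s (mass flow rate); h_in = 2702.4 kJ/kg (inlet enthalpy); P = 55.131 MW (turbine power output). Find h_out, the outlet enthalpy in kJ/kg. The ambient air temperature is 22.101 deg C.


h_out = h_in - P * 1000 / mdot
h_out = 2702.4 - 55.131 * 1000 / 109.80
h_out = 2200.3 kJ/kg


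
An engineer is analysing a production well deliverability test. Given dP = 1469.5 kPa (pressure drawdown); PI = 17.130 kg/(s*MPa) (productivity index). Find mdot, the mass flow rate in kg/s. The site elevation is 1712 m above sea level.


mdot = PI * dP / 1000
mdot = 17.130 * 1469.5 / 1000
mdot = 25.173 kg/s


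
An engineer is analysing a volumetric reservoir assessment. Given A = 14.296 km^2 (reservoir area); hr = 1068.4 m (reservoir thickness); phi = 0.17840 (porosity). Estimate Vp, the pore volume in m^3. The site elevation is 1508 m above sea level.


Vp = A * 1e6 * hr * phi
Vp = 14.296 * 1e6 * 1068.4 * 0.17840
Vp = 2.7249e+09 m^3


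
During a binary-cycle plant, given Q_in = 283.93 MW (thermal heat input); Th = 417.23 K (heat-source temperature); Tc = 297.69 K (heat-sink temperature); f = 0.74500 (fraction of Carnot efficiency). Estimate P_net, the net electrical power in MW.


Step 1: eta = (1 - Tc/Th)*f = (1 - 297.69/417.23)*0.745 = 0.2134489
Step 2: P_net = eta * Q_in = 0.2134489 * 283.93 = 60.605 MW
P_net = 60.605 MW


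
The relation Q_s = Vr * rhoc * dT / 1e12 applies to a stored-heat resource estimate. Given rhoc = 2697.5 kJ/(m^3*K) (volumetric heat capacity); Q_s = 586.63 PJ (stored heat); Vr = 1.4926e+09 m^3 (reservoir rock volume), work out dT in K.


dT = Q_s * 1e12 / (Vr * rhoc)
dT = 586.63 * 1e12 / (1.4926e+09 * 2697.5)
dT = 145.70 K


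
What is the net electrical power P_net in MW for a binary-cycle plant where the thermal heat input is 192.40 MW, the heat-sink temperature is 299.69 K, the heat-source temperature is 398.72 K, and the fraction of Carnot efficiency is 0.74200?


Step 1: eta = (1 - Tc/Th)*f = (1 - 299.69/398.72)*0.742 = 0.1842904
Step 2: P_net = eta * Q_in = 0.1842904 * 192.4 = 35.457 MW
P_net = 35.457 MW


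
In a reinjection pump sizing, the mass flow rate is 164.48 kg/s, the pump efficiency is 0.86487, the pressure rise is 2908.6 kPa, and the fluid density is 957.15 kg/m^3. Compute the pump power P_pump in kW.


P_pump = mdot * dP / (rho * eta)
P_pump = 164.48 * 2908.6 / (957.15 * 0.86487)
P_pump = 577.92 kW


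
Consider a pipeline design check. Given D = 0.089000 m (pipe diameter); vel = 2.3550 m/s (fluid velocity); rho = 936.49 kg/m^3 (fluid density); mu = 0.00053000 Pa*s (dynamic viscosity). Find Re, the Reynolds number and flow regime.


Step 1: Re = rho*vel*D/mu = 936.49*2.355*0.089/0.00053 = 3.7035e+05
Step 2: Re = 3.7035e+05 > 4000, so flow is turbulent.
Re = 3.7035e+05 (turbulent)


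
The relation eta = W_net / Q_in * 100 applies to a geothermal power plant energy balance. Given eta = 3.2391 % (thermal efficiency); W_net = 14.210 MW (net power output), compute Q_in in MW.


Q_in = W_net / (eta / 100)
Q_in = 14.210 / (3.2391 / 100)
Q_in = 438.70 MW


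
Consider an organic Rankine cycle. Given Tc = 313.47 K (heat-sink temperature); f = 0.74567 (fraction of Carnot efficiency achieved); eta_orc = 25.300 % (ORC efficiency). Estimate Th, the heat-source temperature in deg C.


Th = Tc / (1 - (eta_orc/100)/f)
Th = 313.47 / (1 - (25.300/100)/0.74567)
Th = 474.4457 K
Convert to deg C: 474.4457 - 273.15 = 201.30 deg C
Th = 201.30 deg C


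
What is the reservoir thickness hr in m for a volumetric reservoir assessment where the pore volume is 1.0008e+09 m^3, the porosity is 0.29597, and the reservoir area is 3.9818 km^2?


hr = Vp / (A * 1e6 * phi)
hr = 1.0008e+09 / (3.9818 * 1e6 * 0.29597)
hr = 849.22 m


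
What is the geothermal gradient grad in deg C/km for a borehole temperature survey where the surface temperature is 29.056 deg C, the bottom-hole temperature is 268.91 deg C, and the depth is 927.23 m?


grad = (T_d - T_surf) / d * 1000
grad = (268.91 - 29.056) / 927.23 * 1000
grad = 258.68 deg C/km


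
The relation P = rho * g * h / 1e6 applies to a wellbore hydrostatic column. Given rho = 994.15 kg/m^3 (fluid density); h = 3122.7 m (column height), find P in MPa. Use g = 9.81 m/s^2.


P = rho * g * h / 1e6
P = 994.15 * 9.81 * 3122.7 / 1e6
P = 30.454 MPa


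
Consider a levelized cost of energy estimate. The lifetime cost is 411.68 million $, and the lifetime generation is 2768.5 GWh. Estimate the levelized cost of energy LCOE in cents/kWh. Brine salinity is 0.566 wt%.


LCOE = C_tot / E_tot * 100
LCOE = 411.68 / 2768.5 * 100
LCOE = 14.870 cents/kWh


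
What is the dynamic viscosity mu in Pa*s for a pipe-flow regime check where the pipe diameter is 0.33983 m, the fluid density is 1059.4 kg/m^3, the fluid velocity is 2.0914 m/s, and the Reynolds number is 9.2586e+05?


mu = rho * vel * D / Re
mu = 1059.4 * 2.0914 * 0.33983 / 9.2586e+05
mu = 0.00081323 Pa*s


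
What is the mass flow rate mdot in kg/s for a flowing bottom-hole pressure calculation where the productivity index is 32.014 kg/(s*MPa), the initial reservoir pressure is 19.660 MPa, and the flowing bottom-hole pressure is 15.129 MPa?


mdot = (P_i - P_wf) * PI
mdot = (19.660 - 15.129) * 32.014
mdot = 145.06 kg/s


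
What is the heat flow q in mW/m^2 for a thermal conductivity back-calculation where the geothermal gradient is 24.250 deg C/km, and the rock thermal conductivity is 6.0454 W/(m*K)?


q = k * grad / 1000
q = 6.0454 * 24.250 / 1000
q = 0.1466009 W/m^2
Convert: 0.1466009 W/m^2 * 1000.0 = 146.60 mW/m^2
q = 146.60 mW/m^2


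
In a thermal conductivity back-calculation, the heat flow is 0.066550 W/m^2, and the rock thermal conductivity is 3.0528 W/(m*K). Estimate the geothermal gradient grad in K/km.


grad = q / k * 1000
grad = 0.066550 / 3.0528 * 1000
grad = 21.79966 deg C/km
Convert: 21.79966 deg C/km * 1.0 = 21.800 K/km
grad = 21.800 K/km


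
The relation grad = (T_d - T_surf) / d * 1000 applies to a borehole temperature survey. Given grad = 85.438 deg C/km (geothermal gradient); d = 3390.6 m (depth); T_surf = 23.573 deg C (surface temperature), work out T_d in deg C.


T_d = T_surf + grad * d / 1000
T_d = 23.573 + 85.438 * 3390.6 / 1000
T_d = 313.26 deg C


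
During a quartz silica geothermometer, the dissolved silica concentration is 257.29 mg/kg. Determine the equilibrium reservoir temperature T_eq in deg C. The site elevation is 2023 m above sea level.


T_eq = 1309 / (5.19 - log10(SiO2)) - 273.15
T_eq = 1309 / (5.19 - log10(257.29)) - 273.15
T_eq = 197.78 deg C


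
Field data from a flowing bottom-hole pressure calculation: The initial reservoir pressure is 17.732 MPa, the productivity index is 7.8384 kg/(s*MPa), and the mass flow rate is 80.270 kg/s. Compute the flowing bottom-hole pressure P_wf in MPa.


P_wf = P_i - mdot / PI
P_wf = 17.732 - 80.270 / 7.8384
P_wf = 7.4914 MPa


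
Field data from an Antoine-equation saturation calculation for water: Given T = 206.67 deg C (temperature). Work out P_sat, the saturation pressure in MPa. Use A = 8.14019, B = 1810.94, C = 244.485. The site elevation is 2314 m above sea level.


P_sat = 10^(A - B/(C + T)) / 760 * 0.101325
P_sat = 10^(8.14019 - 1810.94/(244.485 + 206.67)) / 760 * 0.101325
P_sat = 1.7827 MPa


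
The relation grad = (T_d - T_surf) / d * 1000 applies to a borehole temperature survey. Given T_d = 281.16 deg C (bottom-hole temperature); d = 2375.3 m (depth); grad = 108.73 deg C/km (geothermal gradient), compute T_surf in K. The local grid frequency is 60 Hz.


T_surf = T_d - grad * d / 1000
T_surf = 281.16 - 108.73 * 2375.3 / 1000
T_surf = 22.89363 deg C
Convert to K: 22.89363 + 273.15 = 296.04 K
T_surf = 296.04 K


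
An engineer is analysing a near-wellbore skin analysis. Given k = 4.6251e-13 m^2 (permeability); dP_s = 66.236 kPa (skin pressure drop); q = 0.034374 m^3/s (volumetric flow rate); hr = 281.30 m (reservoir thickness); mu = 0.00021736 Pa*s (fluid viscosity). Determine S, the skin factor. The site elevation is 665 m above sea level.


S = dP_s * 1000 * 2*pi*k*hr / (q*mu)
S = 66.236 * 1000 * 2*pi*4.6251e-13*281.30 / (0.034374*0.00021736)
S = 7.2469


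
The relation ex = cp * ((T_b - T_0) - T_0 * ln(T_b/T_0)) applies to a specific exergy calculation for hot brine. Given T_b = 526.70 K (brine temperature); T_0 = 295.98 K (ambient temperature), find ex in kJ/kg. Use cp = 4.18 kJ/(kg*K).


ex = cp * ((T_b - T_0) - T_0 * ln(T_b/T_0))
ex = 4.18 * ((526.70 - 295.98) - 295.98 * ln(526.70/295.98))
ex = 251.36 kJ/kg


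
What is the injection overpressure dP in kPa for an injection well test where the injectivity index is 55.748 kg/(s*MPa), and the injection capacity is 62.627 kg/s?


dP = mdot * 1000 / II
dP = 62.627 * 1000 / 55.748
dP = 1123.4 kPa


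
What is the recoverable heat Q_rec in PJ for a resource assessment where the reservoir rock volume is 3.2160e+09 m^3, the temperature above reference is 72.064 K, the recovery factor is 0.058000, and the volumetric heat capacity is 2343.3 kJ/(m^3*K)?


Step 1: Q_s = Vr*rhoc*dT/1e12 = 3.2160e+09*2343.3*72.064/1e12 = 543.0781 PJ
Step 2: Q_rec = Q_s * RF = 543.0781 * 0.058 = 31.499 PJ
Q_rec = 31.499 PJ


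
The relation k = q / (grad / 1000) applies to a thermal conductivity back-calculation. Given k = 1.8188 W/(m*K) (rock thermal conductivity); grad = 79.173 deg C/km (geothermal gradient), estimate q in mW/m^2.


q = k * grad / 1000
q = 1.8188 * 79.173 / 1000
q = 0.1439999 W/m^2
Convert: 0.1439999 W/m^2 * 1000.0 = 144.00 mW/m^2
q = 144.00 mW/m^2


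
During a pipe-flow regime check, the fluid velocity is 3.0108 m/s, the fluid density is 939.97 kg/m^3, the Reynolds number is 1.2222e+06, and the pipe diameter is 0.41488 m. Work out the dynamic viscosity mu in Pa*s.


mu = rho * vel * D / Re
mu = 939.97 * 3.0108 * 0.41488 / 1.2222e+06
mu = 0.00096067 Pa*s


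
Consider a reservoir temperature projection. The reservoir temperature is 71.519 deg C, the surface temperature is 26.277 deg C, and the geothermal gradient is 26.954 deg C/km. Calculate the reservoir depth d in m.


d = (T_res - T_surf) / grad * 1000
d = (71.519 - 26.277) / 26.954 * 1000
d = 1678.5 m


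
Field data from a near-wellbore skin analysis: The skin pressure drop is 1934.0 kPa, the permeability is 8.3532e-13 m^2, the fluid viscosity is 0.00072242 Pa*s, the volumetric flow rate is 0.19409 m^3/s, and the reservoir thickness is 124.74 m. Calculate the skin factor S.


S = dP_s * 1000 * 2*pi*k*hr / (q*mu)
S = 1934.0 * 1000 * 2*pi*8.3532e-13*124.74 / (0.19409*0.00072242)
S = 9.0303


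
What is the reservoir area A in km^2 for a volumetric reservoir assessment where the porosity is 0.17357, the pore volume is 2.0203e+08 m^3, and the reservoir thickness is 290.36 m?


A = Vp / (1e6 * hr * phi)
A = 2.0203e+08 / (1e6 * 290.36 * 0.17357)
A = 4.0087 km^2


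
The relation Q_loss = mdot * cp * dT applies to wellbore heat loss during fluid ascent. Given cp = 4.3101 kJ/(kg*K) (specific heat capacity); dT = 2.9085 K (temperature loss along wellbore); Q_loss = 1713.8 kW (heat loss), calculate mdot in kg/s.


mdot = Q_loss / (cp * dT)
mdot = 1713.8 / (4.3101 * 2.9085)
mdot = 136.71 kg/s


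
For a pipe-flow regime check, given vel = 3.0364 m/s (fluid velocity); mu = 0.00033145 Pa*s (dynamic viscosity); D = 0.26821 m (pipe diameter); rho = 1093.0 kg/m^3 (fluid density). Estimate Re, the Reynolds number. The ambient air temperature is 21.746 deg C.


Re = rho * vel * D / mu
Re = 1093.0 * 3.0364 * 0.26821 / 0.00033145
Re = 2.6856e+06


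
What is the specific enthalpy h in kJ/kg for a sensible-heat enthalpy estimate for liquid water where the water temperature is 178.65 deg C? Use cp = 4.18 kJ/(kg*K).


h = cp * T
h = 4.18 * 178.65
h = 746.76 kJ/kg


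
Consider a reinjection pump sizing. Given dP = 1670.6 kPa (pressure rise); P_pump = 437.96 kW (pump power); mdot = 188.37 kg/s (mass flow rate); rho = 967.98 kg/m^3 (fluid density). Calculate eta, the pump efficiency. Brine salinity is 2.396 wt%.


eta = mdot * dP / (rho * P_pump)
eta = 188.37 * 1670.6 / (967.98 * 437.96)
eta = 0.74231


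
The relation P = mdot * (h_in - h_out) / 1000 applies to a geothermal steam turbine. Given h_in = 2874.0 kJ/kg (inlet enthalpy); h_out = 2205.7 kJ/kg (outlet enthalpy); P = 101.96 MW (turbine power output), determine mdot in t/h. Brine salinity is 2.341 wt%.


mdot = P * 1000 / (h_in - h_out)
mdot = 101.96 * 1000 / (2874.0 - 2205.7)
mdot = 152.5662 kg/s
Convert: 152.5662 kg/s * 3.6 = 549.24 t/h
mdot = 549.24 t/h


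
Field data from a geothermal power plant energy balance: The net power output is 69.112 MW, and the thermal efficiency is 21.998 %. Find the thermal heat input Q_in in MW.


Q_in = W_net / (eta / 100)
Q_in = 69.112 / (21.998 / 100)
Q_in = 314.17 MW


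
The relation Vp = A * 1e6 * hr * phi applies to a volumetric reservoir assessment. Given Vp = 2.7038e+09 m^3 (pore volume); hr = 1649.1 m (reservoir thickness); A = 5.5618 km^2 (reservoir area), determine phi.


phi = Vp / (A * 1e6 * hr)
phi = 2.7038e+09 / (5.5618 * 1e6 * 1649.1)
phi = 0.29479


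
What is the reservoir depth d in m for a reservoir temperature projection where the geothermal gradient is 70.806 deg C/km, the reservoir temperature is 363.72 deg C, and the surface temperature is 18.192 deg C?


d = (T_res - T_surf) / grad * 1000
d = (363.72 - 18.192) / 70.806 * 1000
d = 4879.9 m


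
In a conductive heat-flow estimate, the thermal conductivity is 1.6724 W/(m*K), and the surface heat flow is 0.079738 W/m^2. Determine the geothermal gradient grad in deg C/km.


grad = q * 1000 / k
grad = 0.079738 * 1000 / 1.6724
grad = 47.679 deg C/km


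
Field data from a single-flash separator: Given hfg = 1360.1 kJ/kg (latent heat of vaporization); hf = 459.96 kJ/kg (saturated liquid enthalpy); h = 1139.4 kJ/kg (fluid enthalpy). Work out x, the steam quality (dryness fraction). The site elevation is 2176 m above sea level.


x = (h - hf) / hfg
x = (1139.4 - 459.96) / 1360.1
x = 0.49955


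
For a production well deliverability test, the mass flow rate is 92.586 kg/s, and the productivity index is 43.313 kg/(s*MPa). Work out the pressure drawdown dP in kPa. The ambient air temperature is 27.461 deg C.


dP = mdot * 1000 / PI
dP = 92.586 * 1000 / 43.313
dP = 2137.6 kPa


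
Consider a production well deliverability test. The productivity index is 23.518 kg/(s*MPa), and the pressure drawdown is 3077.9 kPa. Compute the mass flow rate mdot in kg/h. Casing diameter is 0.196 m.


mdot = PI * dP / 1000
mdot = 23.518 * 3077.9 / 1000
mdot = 72.38605 kg/s
Convert: 72.38605 kg/s * 3600.0 = 2.6059e+05 kg/h
mdot = 2.6059e+05 kg/h


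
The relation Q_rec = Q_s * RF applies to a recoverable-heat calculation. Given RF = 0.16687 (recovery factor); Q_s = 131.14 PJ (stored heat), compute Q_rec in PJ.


Q_rec = Q_s * RF
Q_rec = 131.14 * 0.16687
Q_rec = 21.883 PJ


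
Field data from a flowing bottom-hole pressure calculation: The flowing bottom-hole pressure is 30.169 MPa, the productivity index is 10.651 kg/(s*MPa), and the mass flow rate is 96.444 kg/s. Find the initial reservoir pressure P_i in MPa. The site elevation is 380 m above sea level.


P_i = P_wf + mdot / PI
P_i = 30.169 + 96.444 / 10.651
P_i = 39.224 MPa
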